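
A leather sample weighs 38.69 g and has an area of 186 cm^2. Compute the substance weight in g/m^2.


Substance weight = mass / area x 10000
SW = 38.69 / 186 x 10000
SW = 2080.1 g/m^2


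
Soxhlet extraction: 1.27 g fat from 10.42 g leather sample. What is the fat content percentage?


12.2%


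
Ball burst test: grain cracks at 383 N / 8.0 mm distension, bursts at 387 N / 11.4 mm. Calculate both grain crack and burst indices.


Crack index = 383 / 8.0 = 47.9 N/mm
Burst index = 387 / 11.4 = 33.9 N/mm


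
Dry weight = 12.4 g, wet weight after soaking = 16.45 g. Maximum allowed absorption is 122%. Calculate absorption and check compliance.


Absorption = 32.7%
Compliant: Yes

WA = (16.45 - 12.4) / 12.4 x 100 = 32.7%
Maximum allowed: 122%
Compliant: Yes


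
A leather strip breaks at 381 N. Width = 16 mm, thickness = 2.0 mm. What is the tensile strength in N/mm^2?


Cross-sectional area = 16 x 2.0 = 32.0 mm^2
Tensile strength = 381 / 32.0 = 11.91 N/mm^2


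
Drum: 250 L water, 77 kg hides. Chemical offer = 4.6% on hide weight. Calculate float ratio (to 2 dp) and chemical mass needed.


Float ratio = 3.25
Chemical needed = 3.542 kg


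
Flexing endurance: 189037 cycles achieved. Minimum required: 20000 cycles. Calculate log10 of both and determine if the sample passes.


Achieved: log10 = 5.28
Required: log10 = 4.30
Passes: Yes


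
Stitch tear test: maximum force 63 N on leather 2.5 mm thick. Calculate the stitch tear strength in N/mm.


Stitch tear strength = force / thickness
STS = 63 / 2.5 = 25.2 N/mm


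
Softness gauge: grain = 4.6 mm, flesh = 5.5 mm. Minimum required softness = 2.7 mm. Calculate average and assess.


Average softness = 5.05 mm
Meets requirement: Yes

Average = (4.6 + 5.5) / 2 = 5.05 mm
Minimum = 2.7 mm
Meets requirement: Yes


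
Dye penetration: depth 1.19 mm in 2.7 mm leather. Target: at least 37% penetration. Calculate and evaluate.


Penetration = 1.19 / 2.7 x 100 = 44.1%
Target: 37%
Meets target: Yes


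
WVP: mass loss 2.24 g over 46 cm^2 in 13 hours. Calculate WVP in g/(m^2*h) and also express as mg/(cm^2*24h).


WVP = 37.46 g/(m^2*h)
Daily rate = 89.90 mg/(cm^2*24h)

WVP = 2.24 / (46 x 13) x 10000 = 37.46 g/(m^2*h)
Mass loss in mg = 2.24 x 1000 = 2240 mg
Per cm^2 per 24h in mg: 2240 x 24 / (46 x 13) = 53760 / 598 = 89.90 mg/(cm^2*24h)


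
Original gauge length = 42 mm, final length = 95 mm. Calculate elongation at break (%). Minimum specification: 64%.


Elongation = 126.2%
Meets spec: Yes

Extension = 95 - 42 = 53 mm
Elongation = 53 / 42 x 100 = 126.2%
Minimum required: 64%
Meets specification: Yes


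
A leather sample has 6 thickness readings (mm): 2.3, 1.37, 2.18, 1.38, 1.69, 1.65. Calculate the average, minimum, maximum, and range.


Average = 1.76 mm
Min = 1.37 mm
Max = 2.3 mm
Range = 0.93 mm

Sum = 10.57
Average = 10.57 / 6 = 1.76 mm
Minimum = 1.37 mm
Maximum = 2.3 mm
Range = 2.3 - 1.37 = 0.93 mm


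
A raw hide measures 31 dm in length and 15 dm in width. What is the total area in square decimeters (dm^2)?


465 dm^2

Area = length x width
Area = 31 x 15 = 465 dm^2


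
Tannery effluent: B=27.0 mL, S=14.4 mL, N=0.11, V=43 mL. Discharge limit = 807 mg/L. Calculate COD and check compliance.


COD = (27.0 - 14.4) x 0.11 x 8000 / 43 = 257.9 mg/L
Limit: 807 mg/L
Compliant: Yes


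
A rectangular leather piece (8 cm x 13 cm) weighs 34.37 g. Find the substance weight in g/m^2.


Area = 8 x 13 = 104 cm^2
SW = 34.37 / 104 x 10000 = 3304.8 g/m^2


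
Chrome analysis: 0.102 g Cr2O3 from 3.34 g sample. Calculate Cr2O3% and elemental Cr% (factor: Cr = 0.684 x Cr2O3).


Cr2O3% = 0.102 / 3.34 x 100 = 3.05%
Cr% = 3.05 x 0.684 = 2.09%


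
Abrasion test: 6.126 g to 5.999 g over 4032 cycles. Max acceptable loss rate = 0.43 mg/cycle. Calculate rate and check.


Rate = 0.031 mg/cycle
Passes: Yes

Loss = 6.126 - 5.999 = 0.127 g
Rate = 0.127 g / 4032 cycles x 1000 = 0.031 mg/cycle
Max = 0.43 mg/cycle
Passes: Yes


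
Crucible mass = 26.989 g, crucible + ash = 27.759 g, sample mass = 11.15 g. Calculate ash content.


Ash mass = 0.770 g
Ash content = 6.91%


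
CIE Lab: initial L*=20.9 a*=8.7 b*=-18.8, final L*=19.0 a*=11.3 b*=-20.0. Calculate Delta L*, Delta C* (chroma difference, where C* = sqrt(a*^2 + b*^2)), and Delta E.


Delta L* = 19.0 - 20.9 = -1.9
C1* = sqrt((8.7)^2 + (-18.8)^2) = 20.715
C2* = sqrt((11.3)^2 + (-20.0)^2) = 22.972
Delta C* = 22.972 - 20.715 = 2.26
Delta E = sqrt((-1.9)^2 + (2.6)^2 + (-1.2)^2) = 3.44


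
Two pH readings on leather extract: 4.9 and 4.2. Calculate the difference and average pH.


Difference = 0.7
Average pH = 4.55


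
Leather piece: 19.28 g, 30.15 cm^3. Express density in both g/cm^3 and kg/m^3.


Density = 19.28 / 30.15 = 0.639 g/cm^3
Convert: 0.639 x 1000 = 639 kg/m^3


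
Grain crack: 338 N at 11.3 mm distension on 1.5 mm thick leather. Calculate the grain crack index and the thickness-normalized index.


Crack index = 29.9 N/mm
Normalized index = 19.9 N/mm per mm

Crack index = 338 / 11.3 = 29.9 N/mm
Normalized = 29.9 / 1.5 = 19.9 N/mm per mm


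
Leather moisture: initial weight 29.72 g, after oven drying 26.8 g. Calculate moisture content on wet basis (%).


9.8%


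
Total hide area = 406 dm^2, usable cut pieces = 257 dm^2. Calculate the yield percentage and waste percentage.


Yield = 63.3%
Waste = 36.7%


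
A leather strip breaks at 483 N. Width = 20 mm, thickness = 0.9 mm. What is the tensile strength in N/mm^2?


26.83 N/mm^2


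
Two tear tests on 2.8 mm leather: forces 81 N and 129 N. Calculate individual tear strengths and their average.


Tear 1 = 28.9 N/mm
Tear 2 = 46.1 N/mm
Average = 37.5 N/mm


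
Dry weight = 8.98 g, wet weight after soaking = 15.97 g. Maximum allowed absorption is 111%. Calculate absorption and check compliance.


Absorption = 77.8%
Compliant: Yes


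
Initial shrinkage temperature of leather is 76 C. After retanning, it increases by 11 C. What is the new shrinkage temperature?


New Ts = 76 + 11 = 87 C


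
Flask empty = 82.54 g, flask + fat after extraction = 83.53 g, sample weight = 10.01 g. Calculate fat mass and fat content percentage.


Fat mass = 0.99 g
Fat content = 9.9%

Fat mass = 83.53 - 82.54 = 0.99 g
Fat% = 0.99 / 10.01 x 100 = 9.9%


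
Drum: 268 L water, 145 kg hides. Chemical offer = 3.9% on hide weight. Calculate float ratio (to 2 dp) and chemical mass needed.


Float ratio = 268 / 145 = 1.85
Chemical = 145 x 3.9 / 100 = 5.655 kg


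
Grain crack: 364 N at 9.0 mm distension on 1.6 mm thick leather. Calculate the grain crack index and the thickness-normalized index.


Crack index = 40.4 N/mm
Normalized index = 25.3 N/mm per mm


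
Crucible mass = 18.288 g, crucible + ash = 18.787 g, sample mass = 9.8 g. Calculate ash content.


Ash mass = 18.787 - 18.288 = 0.499 g
Ash% = 0.499 / 9.8 x 100 = 5.09%


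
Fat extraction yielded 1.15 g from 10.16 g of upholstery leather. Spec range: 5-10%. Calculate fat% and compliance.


Fat% = 1.15 / 10.16 x 100 = 11.3%
Spec range: 5-10%
Compliant: No


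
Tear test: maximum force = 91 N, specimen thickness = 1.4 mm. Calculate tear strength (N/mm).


Tear strength = force / thickness
Tear = 91 / 1.4 = 65.0 N/mm


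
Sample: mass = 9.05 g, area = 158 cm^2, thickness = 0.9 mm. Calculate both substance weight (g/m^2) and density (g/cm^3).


SW = 9.05 / 158 x 10000 = 572.8 g/m^2
Volume = 158 x 0.9 / 10 = 14.22 cm^3
Density = 9.05 / 14.22 = 0.636 g/cm^3


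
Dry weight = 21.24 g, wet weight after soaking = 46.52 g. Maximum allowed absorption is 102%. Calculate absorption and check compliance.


Absorption = 119.0%
Compliant: No

WA = (46.52 - 21.24) / 21.24 x 100 = 119.0%
Maximum allowed: 102%
Compliant: No


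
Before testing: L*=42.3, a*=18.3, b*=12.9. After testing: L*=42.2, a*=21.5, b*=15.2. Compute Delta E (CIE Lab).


Delta E = 3.94

dL = 42.2 - 42.3 = -0.1
da = 21.5 - 18.3 = 3.2
db = 15.2 - 12.9 = 2.3
dE = sqrt((-0.1)^2 + (3.2)^2 + (2.3)^2) = 3.94


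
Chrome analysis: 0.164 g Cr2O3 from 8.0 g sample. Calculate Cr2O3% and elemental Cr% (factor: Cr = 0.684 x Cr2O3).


Cr2O3 = 2.05%
Cr = 1.40%


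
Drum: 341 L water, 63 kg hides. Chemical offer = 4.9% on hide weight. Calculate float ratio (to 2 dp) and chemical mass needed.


Float ratio = 5.41
Chemical needed = 3.087 kg

Float ratio = 341 / 63 = 5.41
Chemical = 63 x 4.9 / 100 = 3.087 kg


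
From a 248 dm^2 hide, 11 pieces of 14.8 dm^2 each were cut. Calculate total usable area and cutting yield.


Usable area = 162.8 dm^2
Yield = 65.6%

Total usable = 11 x 14.8 = 162.8 dm^2
Yield = 162.8 / 248 x 100 = 65.6%


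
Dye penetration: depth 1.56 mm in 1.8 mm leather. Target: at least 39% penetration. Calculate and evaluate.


Penetration = 1.56 / 1.8 x 100 = 86.7%
Target: 39%
Meets target: Yes


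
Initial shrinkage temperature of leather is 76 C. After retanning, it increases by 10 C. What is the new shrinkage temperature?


New Ts = 76 + 10 = 86 C


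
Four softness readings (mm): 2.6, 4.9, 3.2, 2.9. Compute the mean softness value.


3.40 mm

Sum = 2.6 + 4.9 + 3.2 + 2.9
Mean = 13.6 / 4 = 3.40 mm


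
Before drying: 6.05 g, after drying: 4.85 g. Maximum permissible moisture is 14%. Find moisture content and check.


Moisture content = 19.8%
Acceptable: No

MC = (6.05 - 4.85) / 6.05 x 100 = 19.8%
Maximum: 14%
Acceptable: No


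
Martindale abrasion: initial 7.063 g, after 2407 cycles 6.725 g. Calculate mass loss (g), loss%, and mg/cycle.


Loss = 7.063 - 6.725 = 0.338 g
Loss% = 0.338 / 7.063 x 100 = 4.79%
Rate = 0.338 / 2407 x 1000 = 0.140 mg/cycle


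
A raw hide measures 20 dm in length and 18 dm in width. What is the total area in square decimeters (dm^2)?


360 dm^2


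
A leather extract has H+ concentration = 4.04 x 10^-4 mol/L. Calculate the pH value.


pH = -log10[H+]
pH = -log10(4.04 x 10^-4) = 3.39


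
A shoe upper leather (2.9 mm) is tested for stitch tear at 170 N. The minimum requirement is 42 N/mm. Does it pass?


STS = 58.6 N/mm
Passes: Yes


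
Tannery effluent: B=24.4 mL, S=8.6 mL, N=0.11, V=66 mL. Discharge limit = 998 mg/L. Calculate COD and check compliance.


COD = 210.7 mg/L
Compliant: Yes

COD = (24.4 - 8.6) x 0.11 x 8000 / 66 = 210.7 mg/L
Limit: 998 mg/L
Compliant: Yes


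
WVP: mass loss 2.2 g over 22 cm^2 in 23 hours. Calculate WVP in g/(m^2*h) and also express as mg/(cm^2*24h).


WVP = 43.48 g/(m^2*h)
Daily rate = 104.35 mg/(cm^2*24h)

WVP = 2.2 / (22 x 23) x 10000 = 43.48 g/(m^2*h)
Mass loss in mg = 2.2 x 1000 = 2200 mg
Per cm^2 per 24h in mg: 2200 x 24 / (22 x 23) = 52800 / 506 = 104.35 mg/(cm^2*24h)


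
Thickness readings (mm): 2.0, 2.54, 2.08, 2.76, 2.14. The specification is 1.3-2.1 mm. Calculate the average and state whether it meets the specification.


Average = 2.30 mm
Within specification: No

Sum = 11.52
Average = 11.52 / 5 = 2.30 mm
Specification range: 1.3 to 2.1 mm
Within spec: No


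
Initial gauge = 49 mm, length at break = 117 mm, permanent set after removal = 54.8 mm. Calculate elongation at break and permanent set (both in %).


Elongation at break = 138.8%
Permanent set = 11.8%

Elongation at break = (117 - 49) / 49 x 100 = 138.8%
Permanent set = (54.8 - 49) / 49 x 100 = 11.8%


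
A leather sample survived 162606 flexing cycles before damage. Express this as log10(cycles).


log10(162606) = 5.21


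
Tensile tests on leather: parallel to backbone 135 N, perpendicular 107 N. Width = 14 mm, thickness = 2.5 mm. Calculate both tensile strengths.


Parallel = 3.86 N/mm^2
Perpendicular = 3.06 N/mm^2


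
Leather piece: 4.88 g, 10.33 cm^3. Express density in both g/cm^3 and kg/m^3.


Density = 4.88 / 10.33 = 0.472 g/cm^3
Convert: 0.472 x 1000 = 472 kg/m^3


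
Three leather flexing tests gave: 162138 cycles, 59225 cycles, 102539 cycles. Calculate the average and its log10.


Average = 107967 cycles
log10 = 5.03


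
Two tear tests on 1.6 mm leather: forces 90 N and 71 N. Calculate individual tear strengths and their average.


Tear 1 = 90 / 1.6 = 56.3 N/mm
Tear 2 = 71 / 1.6 = 44.4 N/mm
Average = (56.3 + 44.4) / 2 = 50.4 N/mm


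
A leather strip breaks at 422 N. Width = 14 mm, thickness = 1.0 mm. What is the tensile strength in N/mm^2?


30.14 N/mm^2

Cross-sectional area = 14 x 1.0 = 14.0 mm^2
Tensile strength = 422 / 14.0 = 30.14 N/mm^2


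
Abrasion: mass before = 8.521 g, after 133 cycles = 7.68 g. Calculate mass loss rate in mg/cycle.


Mass loss = 8.521 - 7.68 = 0.841 g
Rate = 0.841 / 133 x 1000 = 6.323 mg/cycle


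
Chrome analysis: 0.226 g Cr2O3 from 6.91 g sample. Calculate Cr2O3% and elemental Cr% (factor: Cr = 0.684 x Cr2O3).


Cr2O3 = 3.27%
Cr = 2.24%

Cr2O3% = 0.226 / 6.91 x 100 = 3.27%
Cr% = 3.27 x 0.684 = 2.24%


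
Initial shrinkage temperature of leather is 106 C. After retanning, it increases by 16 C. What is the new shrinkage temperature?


New Ts = 106 + 16 = 122 C


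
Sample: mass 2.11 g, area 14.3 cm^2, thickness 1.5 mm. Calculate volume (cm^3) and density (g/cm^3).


Thickness in cm = 1.5 / 10 = 0.15 cm
Volume = 14.3 x 0.15 = 2.145 cm^3
Density = 2.11 / 2.145 = 0.984 g/cm^3


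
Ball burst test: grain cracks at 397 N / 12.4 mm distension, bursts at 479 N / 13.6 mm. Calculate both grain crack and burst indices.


Crack index = 32.0 N/mm
Burst index = 35.2 N/mm

Crack index = 397 / 12.4 = 32.0 N/mm
Burst index = 479 / 13.6 = 35.2 N/mm


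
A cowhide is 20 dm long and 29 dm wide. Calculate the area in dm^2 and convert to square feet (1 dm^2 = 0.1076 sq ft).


580 dm^2
62.41 sq ft

Area = 20 x 29 = 580 dm^2
Conversion: 580 x 0.1076 = 62.41 sq ft


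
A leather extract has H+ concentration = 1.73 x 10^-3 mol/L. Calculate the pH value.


pH = -log10[H+]
pH = -log10(1.73 x 10^-3) = 2.76


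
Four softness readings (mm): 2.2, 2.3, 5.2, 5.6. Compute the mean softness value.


3.83 mm


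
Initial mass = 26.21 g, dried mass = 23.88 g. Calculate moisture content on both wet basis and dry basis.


Moisture lost = 26.21 - 23.88 = 2.33 g
Wet basis MC = 2.33 / 26.21 x 100 = 8.9%
Dry basis MC = 2.33 / 23.88 x 100 = 9.8%


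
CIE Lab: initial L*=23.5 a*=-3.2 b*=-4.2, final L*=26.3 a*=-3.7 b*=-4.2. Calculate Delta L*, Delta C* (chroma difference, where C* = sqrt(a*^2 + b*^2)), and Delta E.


Delta L* = 26.3 - 23.5 = 2.8
C1* = sqrt((-3.2)^2 + (-4.2)^2) = 5.280
C2* = sqrt((-3.7)^2 + (-4.2)^2) = 5.597
Delta C* = 5.597 - 5.280 = 0.32
Delta E = sqrt((2.8)^2 + (-0.5)^2 + (0.0)^2) = 2.84


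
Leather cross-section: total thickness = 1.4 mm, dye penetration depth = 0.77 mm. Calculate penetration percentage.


Penetration% = 0.77 / 1.4 x 100
Penetration = 55.0%


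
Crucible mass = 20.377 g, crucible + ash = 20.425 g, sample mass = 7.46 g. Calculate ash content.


Ash mass = 20.425 - 20.377 = 0.048 g
Ash% = 0.048 / 7.46 x 100 = 0.64%


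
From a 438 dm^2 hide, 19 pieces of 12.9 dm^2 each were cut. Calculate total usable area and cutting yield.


Total usable = 19 x 12.9 = 245.1 dm^2
Yield = 245.1 / 438 x 100 = 56.0%


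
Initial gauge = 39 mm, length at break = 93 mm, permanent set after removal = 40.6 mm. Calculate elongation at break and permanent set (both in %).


Elongation at break = (93 - 39) / 39 x 100 = 138.5%
Permanent set = (40.6 - 39) / 39 x 100 = 4.1%


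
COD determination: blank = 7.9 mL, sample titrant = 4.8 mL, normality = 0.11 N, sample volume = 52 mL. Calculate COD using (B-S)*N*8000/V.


52.5 mg/L

COD = (7.9 - 4.8) x 0.11 x 8000 / 52
COD = 3.1 x 0.11 x 8000 / 52
COD = 52.5 mg/L


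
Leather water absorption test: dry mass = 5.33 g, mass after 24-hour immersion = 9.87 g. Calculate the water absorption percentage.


85.2%

Water absorbed = 9.87 - 5.33 = 4.54 g
WA% = 4.54 / 5.33 x 100 = 85.2%


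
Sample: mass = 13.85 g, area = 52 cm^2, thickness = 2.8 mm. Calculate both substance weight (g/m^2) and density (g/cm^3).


Substance weight = 2663.5 g/m^2
Density = 0.951 g/cm^3

SW = 13.85 / 52 x 10000 = 2663.5 g/m^2
Volume = 52 x 2.8 / 10 = 14.56 cm^3
Density = 13.85 / 14.56 = 0.951 g/cm^3


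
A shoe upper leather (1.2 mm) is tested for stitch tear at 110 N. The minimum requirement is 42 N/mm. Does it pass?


STS = 91.7 N/mm
Passes: Yes

STS = 110 / 1.2 = 91.7 N/mm
Minimum required: 42 N/mm
Passes: Yes


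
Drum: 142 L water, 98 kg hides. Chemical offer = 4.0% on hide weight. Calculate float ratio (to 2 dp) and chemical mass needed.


Float ratio = 1.45
Chemical needed = 3.92 kg


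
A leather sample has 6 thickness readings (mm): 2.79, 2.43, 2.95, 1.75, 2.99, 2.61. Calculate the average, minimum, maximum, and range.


Sum = 15.52
Average = 15.52 / 6 = 2.59 mm
Minimum = 1.75 mm
Maximum = 2.99 mm
Range = 2.99 - 1.75 = 1.24 mm


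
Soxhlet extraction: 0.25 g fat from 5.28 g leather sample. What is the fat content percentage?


4.7%


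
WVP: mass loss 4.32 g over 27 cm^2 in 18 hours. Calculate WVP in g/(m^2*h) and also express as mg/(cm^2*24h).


WVP = 88.89 g/(m^2*h)
Daily rate = 213.33 mg/(cm^2*24h)


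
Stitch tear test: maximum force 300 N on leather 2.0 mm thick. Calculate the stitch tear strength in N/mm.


150.0 N/mm

Stitch tear strength = force / thickness
STS = 300 / 2.0 = 150.0 N/mm


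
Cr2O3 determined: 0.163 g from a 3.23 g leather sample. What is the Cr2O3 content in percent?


Cr2O3% = 0.163 / 3.23 x 100
Cr2O3% = 5.05%


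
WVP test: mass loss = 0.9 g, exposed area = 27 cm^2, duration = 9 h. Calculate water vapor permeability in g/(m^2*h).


37.04 g/(m^2*h)

WVP = mass_loss / (area x time) x 10000
WVP = 0.9 / (27 x 9) x 10000
WVP = 0.9 / 243 x 10000 = 37.04 g/(m^2*h)


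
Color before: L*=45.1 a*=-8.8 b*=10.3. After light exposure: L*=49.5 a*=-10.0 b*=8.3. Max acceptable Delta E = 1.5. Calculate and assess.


Delta E = 4.98
Passes: No

dL = 4.4, da = -1.2, db = -2.0
dE = sqrt((4.4)^2 + (-1.2)^2 + (-2.0)^2) = 4.98
Max = 1.5
Passes: No


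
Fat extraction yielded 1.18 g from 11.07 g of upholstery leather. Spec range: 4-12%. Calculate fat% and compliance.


Fat content = 10.7%
Compliant: Yes

Fat% = 1.18 / 11.07 x 100 = 10.7%
Spec range: 4-12%
Compliant: Yes


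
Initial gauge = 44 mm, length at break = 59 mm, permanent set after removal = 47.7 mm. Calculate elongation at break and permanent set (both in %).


Elongation at break = (59 - 44) / 44 x 100 = 34.1%
Permanent set = (47.7 - 44) / 44 x 100 = 8.4%


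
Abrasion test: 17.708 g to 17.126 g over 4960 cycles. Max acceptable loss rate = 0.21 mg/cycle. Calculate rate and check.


Loss = 17.708 - 17.126 = 0.582 g
Rate = 0.582 g / 4960 cycles x 1000 = 0.117 mg/cycle
Max = 0.21 mg/cycle
Passes: Yes


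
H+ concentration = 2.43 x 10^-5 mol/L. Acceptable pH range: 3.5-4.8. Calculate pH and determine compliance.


pH = -log10(2.43 x 10^-5) = 4.61
Range: 3.5 to 4.8
Compliant: Yes


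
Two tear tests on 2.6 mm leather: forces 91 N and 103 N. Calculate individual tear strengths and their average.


Tear 1 = 35.0 N/mm
Tear 2 = 39.6 N/mm
Average = 37.3 N/mm

Tear 1 = 91 / 2.6 = 35.0 N/mm
Tear 2 = 103 / 2.6 = 39.6 N/mm
Average = (35.0 + 39.6) / 2 = 37.3 N/mm


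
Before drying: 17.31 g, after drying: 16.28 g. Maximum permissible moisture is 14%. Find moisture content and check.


Moisture content = 6.0%
Acceptable: Yes

MC = (17.31 - 16.28) / 17.31 x 100 = 6.0%
Maximum: 14%
Acceptable: Yes


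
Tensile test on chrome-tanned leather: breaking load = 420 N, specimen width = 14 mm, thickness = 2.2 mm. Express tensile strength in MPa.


13.64 MPa


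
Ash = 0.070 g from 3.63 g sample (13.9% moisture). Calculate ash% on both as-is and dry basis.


As-is ash = 1.93%
Dry-basis ash = 2.24%


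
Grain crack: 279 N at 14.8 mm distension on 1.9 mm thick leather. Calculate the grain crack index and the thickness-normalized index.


Crack index = 18.9 N/mm
Normalized index = 9.9 N/mm per mm

Crack index = 279 / 14.8 = 18.9 N/mm
Normalized = 18.9 / 1.9 = 9.9 N/mm per mm


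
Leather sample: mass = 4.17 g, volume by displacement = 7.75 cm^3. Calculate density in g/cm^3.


0.538 g/cm^3

Density = mass / volume
Density = 4.17 / 7.75 = 0.538 g/cm^3


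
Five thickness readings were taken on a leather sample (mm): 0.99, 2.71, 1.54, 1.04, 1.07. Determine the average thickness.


1.47 mm

Sum = 0.99 + 2.71 + 1.54 + 1.04 + 1.07 = 7.35
Average = 7.35 / 5 = 1.47 mm


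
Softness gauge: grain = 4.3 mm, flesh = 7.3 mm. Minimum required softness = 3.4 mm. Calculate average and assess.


Average = (4.3 + 7.3) / 2 = 5.80 mm
Minimum = 3.4 mm
Meets requirement: Yes


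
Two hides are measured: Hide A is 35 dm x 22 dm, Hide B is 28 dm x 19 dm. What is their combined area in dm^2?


1302 dm^2

Hide A area = 35 x 22 = 770 dm^2
Hide B area = 28 x 19 = 532 dm^2
Total = 770 + 532 = 1302 dm^2


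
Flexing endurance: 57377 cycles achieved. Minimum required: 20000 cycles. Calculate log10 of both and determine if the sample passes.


Achieved: log10 = 4.76
Required: log10 = 4.30
Passes: Yes


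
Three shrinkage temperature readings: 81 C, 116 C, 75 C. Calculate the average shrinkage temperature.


90.7 C

Average = (81 + 116 + 75) / 3
Average = 272 / 3 = 90.7 C


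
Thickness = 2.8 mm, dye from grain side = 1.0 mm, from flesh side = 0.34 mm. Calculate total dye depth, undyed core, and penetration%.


Total dyed = 1.34 mm
Undyed core = 1.46 mm
Penetration = 47.9%

Total dyed = 1.0 + 0.34 = 1.34 mm
Undyed core = 2.8 - 1.34 = 1.46 mm
Penetration = 1.34 / 2.8 x 100 = 47.9%


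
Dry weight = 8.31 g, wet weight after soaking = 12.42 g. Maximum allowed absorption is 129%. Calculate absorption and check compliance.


WA = (12.42 - 8.31) / 8.31 x 100 = 49.5%
Maximum allowed: 129%
Compliant: Yes


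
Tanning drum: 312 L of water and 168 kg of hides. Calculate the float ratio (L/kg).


Float ratio = water / hide weight
Ratio = 312 / 168 = 1.9


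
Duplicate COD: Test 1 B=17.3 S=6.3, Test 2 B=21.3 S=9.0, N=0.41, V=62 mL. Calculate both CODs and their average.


COD1 = 581.9 mg/L
COD2 = 650.7 mg/L
Average = 616.3 mg/L


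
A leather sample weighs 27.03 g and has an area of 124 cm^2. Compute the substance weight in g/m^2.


Substance weight = mass / area x 10000
SW = 27.03 / 124 x 10000
SW = 2179.8 g/m^2


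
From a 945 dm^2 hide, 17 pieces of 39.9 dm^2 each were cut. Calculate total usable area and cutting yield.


Usable area = 678.3 dm^2
Yield = 71.8%

Total usable = 17 x 39.9 = 678.3 dm^2
Yield = 678.3 / 945 x 100 = 71.8%


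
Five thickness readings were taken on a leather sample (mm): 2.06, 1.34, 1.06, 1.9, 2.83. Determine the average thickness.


1.84 mm

Sum = 2.06 + 1.34 + 1.06 + 1.9 + 2.83 = 9.19
Average = 9.19 / 5 = 1.84 mm


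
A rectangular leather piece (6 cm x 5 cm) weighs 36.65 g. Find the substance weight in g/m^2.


12216.7 g/m^2


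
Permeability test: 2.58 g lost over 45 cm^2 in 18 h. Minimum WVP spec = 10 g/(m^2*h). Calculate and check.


WVP = 31.85 g/(m^2*h)
Meets specification: Yes


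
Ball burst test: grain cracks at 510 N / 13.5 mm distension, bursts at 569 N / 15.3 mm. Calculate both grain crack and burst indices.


Crack index = 510 / 13.5 = 37.8 N/mm
Burst index = 569 / 15.3 = 37.2 N/mm


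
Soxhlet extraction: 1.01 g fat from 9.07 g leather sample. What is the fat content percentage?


Fat content = 1.01 / 9.07 x 100
Fat = 11.1%


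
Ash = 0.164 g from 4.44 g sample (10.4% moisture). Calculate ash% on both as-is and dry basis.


As-is ash = 3.69%
Dry-basis ash = 4.12%

As-is ash% = 0.164 / 4.44 x 100 = 3.69%
Dry mass = 4.44 x (100 - 10.4) / 100 = 3.97824 g
Dry-basis ash% = 0.164 / 3.97824 x 100 = 4.12%


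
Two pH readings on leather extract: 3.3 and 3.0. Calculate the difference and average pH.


Difference = |3.3 - 3.0| = 0.3
Average = (3.3 + 3.0) / 2 = 3.15


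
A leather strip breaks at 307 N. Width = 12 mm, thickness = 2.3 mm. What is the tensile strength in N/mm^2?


11.12 N/mm^2

Cross-sectional area = 12 x 2.3 = 27.6 mm^2
Tensile strength = 307 / 27.6 = 11.12 N/mm^2


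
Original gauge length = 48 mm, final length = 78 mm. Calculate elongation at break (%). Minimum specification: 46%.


Elongation = 62.5%
Meets spec: Yes

Extension = 78 - 48 = 30 mm
Elongation = 30 / 48 x 100 = 62.5%
Minimum required: 46%
Meets specification: Yes


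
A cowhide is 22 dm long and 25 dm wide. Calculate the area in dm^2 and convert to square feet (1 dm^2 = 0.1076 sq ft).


Area = 22 x 25 = 550 dm^2
Conversion: 550 x 0.1076 = 59.18 sq ft


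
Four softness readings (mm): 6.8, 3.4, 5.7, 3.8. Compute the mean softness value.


Sum = 6.8 + 3.4 + 5.7 + 3.8
Mean = 19.7 / 4 = 4.93 mm


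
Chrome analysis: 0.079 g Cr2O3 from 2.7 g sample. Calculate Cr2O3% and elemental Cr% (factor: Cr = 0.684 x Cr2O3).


Cr2O3 = 2.93%
Cr = 2.00%

Cr2O3% = 0.079 / 2.7 x 100 = 2.93%
Cr% = 2.93 x 0.684 = 2.00%


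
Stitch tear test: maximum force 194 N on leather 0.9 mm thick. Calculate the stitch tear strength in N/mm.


Stitch tear strength = force / thickness
STS = 194 / 0.9 = 215.6 N/mm


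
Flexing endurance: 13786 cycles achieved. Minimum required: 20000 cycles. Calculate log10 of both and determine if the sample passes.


log10(13786) = 4.14
log10(20000) = 4.30
Passes: No


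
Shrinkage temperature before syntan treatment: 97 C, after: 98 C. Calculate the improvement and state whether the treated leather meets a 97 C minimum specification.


Improvement = 98 - 97 = 1 C
Spec check: 98 C >= 97 C? Yes


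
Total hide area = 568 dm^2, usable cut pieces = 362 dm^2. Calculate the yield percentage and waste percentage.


Yield = 362 / 568 x 100 = 63.7%
Waste = 568 - 362 = 206 dm^2
Waste% = 100 - 63.7 = 36.3%


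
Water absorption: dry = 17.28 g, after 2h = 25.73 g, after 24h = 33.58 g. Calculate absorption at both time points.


WA (2h) = (25.73 - 17.28) / 17.28 x 100 = 48.9%
WA (24h) = (33.58 - 17.28) / 17.28 x 100 = 94.3%


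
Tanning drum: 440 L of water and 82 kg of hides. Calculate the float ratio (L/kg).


5.4

Float ratio = water / hide weight
Ratio = 440 / 82 = 5.4


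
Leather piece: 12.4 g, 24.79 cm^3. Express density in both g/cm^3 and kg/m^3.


Density = 12.4 / 24.79 = 0.500 g/cm^3
Convert: 0.500 x 1000 = 500 kg/m^3


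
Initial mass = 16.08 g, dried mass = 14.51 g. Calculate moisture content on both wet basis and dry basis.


Wet basis = 9.8%
Dry basis = 10.8%

Moisture lost = 16.08 - 14.51 = 1.57 g
Wet basis MC = 1.57 / 16.08 x 100 = 9.8%
Dry basis MC = 1.57 / 14.51 x 100 = 10.8%


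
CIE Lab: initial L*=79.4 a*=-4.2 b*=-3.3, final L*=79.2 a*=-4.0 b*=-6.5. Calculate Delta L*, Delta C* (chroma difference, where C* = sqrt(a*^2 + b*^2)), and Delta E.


Delta L* = 79.2 - 79.4 = -0.2
C1* = sqrt((-4.2)^2 + (-3.3)^2) = 5.341
C2* = sqrt((-4.0)^2 + (-6.5)^2) = 7.632
Delta C* = 7.632 - 5.341 = 2.29
Delta E = sqrt((-0.2)^2 + (0.2)^2 + (-3.2)^2) = 3.21


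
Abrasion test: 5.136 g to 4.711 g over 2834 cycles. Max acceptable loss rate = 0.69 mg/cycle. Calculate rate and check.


Loss = 5.136 - 4.711 = 0.425 g
Rate = 0.425 g / 2834 cycles x 1000 = 0.150 mg/cycle
Max = 0.69 mg/cycle
Passes: Yes


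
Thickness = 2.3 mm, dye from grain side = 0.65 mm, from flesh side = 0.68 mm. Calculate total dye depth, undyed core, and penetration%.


Total dyed = 0.65 + 0.68 = 1.33 mm
Undyed core = 2.3 - 1.33 = 0.97 mm
Penetration = 1.33 / 2.3 x 100 = 57.8%


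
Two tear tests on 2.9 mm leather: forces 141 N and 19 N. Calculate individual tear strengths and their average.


Tear 1 = 48.6 N/mm
Tear 2 = 6.6 N/mm
Average = 27.6 N/mm

Tear 1 = 141 / 2.9 = 48.6 N/mm
Tear 2 = 19 / 2.9 = 6.6 N/mm
Average = (48.6 + 6.6) / 2 = 27.6 N/mm


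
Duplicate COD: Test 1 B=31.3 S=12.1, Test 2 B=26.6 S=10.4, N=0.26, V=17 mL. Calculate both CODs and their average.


COD1 = (31.3 - 12.1) x 0.26 x 8000 / 17 = 2349.2 mg/L
COD2 = (26.6 - 10.4) x 0.26 x 8000 / 17 = 1982.1 mg/L
Average = (2349.2 + 1982.1) / 2 = 2165.7 mg/L


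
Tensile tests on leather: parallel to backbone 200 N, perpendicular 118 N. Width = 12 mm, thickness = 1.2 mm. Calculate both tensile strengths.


Parallel = 13.89 N/mm^2
Perpendicular = 8.19 N/mm^2

Area = 12 x 1.2 = 14.4 mm^2
TS (parallel) = 200 / 14.4 = 13.89 N/mm^2
TS (perpendicular) = 118 / 14.4 = 8.19 N/mm^2


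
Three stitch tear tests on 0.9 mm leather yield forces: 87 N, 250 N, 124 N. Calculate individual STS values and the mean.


STS1 = 96.7 N/mm
STS2 = 277.8 N/mm
STS3 = 137.8 N/mm
Mean = 170.8 N/mm

STS1 = 87 / 0.9 = 96.7 N/mm
STS2 = 250 / 0.9 = 277.8 N/mm
STS3 = 124 / 0.9 = 137.8 N/mm
Mean = (96.7 + 277.8 + 137.8) / 3 = 170.8 N/mm


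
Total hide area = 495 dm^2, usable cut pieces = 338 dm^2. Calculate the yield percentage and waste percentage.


Yield = 338 / 495 x 100 = 68.3%
Waste = 495 - 338 = 157 dm^2
Waste% = 100 - 68.3 = 31.7%


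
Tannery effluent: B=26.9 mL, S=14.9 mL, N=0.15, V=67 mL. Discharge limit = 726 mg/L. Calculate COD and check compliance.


COD = 214.9 mg/L
Compliant: Yes


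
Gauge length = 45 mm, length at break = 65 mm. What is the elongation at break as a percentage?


Extension = 65 - 45 = 20 mm
Elongation = 20 / 45 x 100 = 44.4%


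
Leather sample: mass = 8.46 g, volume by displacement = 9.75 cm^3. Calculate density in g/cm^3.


0.868 g/cm^3

Density = mass / volume
Density = 8.46 / 9.75 = 0.868 g/cm^3


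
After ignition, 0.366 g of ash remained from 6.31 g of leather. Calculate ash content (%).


Ash% = 0.366 / 6.31 x 100
Ash% = 5.80%


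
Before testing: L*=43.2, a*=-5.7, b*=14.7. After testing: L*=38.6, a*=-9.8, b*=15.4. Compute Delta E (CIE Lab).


dL = 38.6 - 43.2 = -4.6
da = -9.8 - (-5.7) = -4.1
db = 15.4 - 14.7 = 0.7
dE = sqrt((-4.6)^2 + (-4.1)^2 + (0.7)^2) = 6.20


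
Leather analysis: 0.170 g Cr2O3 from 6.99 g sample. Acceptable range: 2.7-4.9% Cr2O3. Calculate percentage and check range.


Cr2O3% = 0.170 / 6.99 x 100 = 2.43%
Acceptable range: 2.7 to 4.9%
Within range: No


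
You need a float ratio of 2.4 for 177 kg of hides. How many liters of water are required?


Water = hide weight x target ratio
Water = 177 x 2.4 = 424.8 L


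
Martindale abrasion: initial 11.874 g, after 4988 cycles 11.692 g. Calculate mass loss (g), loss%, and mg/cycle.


Loss = 11.874 - 11.692 = 0.182 g
Loss% = 0.182 / 11.874 x 100 = 1.53%
Rate = 0.182 / 4988 x 1000 = 0.036 mg/cycle


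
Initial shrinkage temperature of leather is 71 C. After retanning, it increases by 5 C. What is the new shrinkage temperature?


New Ts = 71 + 5 = 76 C


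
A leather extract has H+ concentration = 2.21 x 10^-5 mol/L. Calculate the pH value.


pH = 4.66

pH = -log10[H+]
pH = -log10(2.21 x 10^-5) = 4.66


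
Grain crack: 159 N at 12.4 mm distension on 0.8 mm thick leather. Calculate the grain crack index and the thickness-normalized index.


Crack index = 159 / 12.4 = 12.8 N/mm
Normalized = 12.8 / 0.8 = 16.0 N/mm per mm


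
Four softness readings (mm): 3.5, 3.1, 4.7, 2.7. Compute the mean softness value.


3.50 mm

Sum = 3.5 + 3.1 + 4.7 + 2.7
Mean = 14.0 / 4 = 3.50 mm


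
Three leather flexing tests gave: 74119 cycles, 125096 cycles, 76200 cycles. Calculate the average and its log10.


Average = 91805 cycles
log10 = 4.96

Average = (74119 + 125096 + 76200) / 3 = 91805 cycles
log10(91805) = 4.96


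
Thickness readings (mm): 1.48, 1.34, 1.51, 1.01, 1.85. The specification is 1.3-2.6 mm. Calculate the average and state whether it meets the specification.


Sum = 7.19
Average = 7.19 / 5 = 1.44 mm
Specification range: 1.3 to 2.6 mm
Within spec: Yes


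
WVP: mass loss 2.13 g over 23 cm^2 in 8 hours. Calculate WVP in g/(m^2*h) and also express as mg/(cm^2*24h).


WVP = 115.76 g/(m^2*h)
Daily rate = 277.83 mg/(cm^2*24h)

WVP = 2.13 / (23 x 8) x 10000 = 115.76 g/(m^2*h)
Mass loss in mg = 2.13 x 1000 = 2130 mg
Per cm^2 per 24h in mg: 2130 x 24 / (23 x 8) = 51120 / 184 = 277.83 mg/(cm^2*24h)


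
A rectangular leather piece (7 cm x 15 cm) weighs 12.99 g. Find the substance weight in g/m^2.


Area = 7 x 15 = 105 cm^2
SW = 12.99 / 105 x 10000 = 1237.1 g/m^2


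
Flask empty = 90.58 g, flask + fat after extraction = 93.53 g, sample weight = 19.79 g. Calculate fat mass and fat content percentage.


Fat mass = 93.53 - 90.58 = 2.95 g
Fat% = 2.95 / 19.79 x 100 = 14.9%


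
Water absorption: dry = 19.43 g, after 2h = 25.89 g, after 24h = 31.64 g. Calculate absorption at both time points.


2h absorption = 33.2%
24h absorption = 62.8%

WA (2h) = (25.89 - 19.43) / 19.43 x 100 = 33.2%
WA (24h) = (31.64 - 19.43) / 19.43 x 100 = 62.8%


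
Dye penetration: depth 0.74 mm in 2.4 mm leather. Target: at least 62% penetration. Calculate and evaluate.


Penetration = 0.74 / 2.4 x 100 = 30.8%
Target: 62%
Meets target: No


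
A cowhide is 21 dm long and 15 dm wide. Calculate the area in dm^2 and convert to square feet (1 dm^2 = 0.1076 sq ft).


Area = 21 x 15 = 315 dm^2
Conversion: 315 x 0.1076 = 33.89 sq ft


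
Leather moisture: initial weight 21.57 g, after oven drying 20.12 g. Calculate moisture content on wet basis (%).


6.7%


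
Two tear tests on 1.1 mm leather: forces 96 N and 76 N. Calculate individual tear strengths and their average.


Tear 1 = 96 / 1.1 = 87.3 N/mm
Tear 2 = 76 / 1.1 = 69.1 N/mm
Average = (87.3 + 69.1) / 2 = 78.2 N/mm


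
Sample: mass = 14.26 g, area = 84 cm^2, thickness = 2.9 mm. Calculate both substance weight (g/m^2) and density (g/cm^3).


SW = 14.26 / 84 x 10000 = 1697.6 g/m^2
Volume = 84 x 2.9 / 10 = 24.36 cm^3
Density = 14.26 / 24.36 = 0.585 g/cm^3


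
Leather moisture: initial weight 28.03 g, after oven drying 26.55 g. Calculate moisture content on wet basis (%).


5.3%


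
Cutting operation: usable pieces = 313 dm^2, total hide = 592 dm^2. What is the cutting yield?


Yield = usable / total x 100
Yield = 313 / 592 x 100 = 52.9%


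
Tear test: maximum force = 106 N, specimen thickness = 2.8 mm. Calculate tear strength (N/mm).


37.9 N/mm

Tear strength = force / thickness
Tear = 106 / 2.8 = 37.9 N/mm


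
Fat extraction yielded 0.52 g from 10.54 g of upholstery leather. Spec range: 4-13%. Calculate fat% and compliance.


Fat content = 4.9%
Compliant: Yes

Fat% = 0.52 / 10.54 x 100 = 4.9%
Spec range: 4-13%
Compliant: Yes


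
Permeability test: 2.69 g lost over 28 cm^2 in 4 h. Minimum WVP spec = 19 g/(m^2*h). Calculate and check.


WVP = 2.69 / (28 x 4) x 10000 = 240.18 g/(m^2*h)
Minimum: 19 g/(m^2*h)
Meets spec: Yes


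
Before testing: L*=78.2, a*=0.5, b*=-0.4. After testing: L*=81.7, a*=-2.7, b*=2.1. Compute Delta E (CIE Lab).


Delta E = 5.36


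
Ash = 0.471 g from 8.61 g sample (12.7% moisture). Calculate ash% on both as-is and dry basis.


As-is ash = 5.47%
Dry-basis ash = 6.27%

As-is ash% = 0.471 / 8.61 x 100 = 5.47%
Dry mass = 8.61 x (100 - 12.7) / 100 = 7.51653 g
Dry-basis ash% = 0.471 / 7.51653 x 100 = 6.27%


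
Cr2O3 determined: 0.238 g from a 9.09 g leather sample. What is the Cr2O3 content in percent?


Cr2O3% = 0.238 / 9.09 x 100
Cr2O3% = 2.62%


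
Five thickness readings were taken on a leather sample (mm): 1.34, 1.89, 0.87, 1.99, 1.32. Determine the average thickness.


1.48 mm

Sum = 1.34 + 1.89 + 0.87 + 1.99 + 1.32 = 7.41
Average = 7.41 / 5 = 1.48 mm


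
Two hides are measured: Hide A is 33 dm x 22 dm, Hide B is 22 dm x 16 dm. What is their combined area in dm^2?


1078 dm^2

Hide A area = 33 x 22 = 726 dm^2
Hide B area = 22 x 16 = 352 dm^2
Total = 726 + 352 = 1078 dm^2


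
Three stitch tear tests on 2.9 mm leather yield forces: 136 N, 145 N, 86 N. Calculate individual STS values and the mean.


STS1 = 46.9 N/mm
STS2 = 50.0 N/mm
STS3 = 29.7 N/mm
Mean = 42.2 N/mm


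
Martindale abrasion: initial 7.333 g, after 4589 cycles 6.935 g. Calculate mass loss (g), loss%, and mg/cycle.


Mass loss = 0.398 g
Loss = 5.43%
Rate = 0.087 mg/cycle


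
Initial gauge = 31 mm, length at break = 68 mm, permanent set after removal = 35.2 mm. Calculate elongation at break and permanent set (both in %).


Elongation at break = 119.4%
Permanent set = 13.5%


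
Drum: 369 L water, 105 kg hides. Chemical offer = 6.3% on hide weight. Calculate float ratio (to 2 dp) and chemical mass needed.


Float ratio = 369 / 105 = 3.51
Chemical = 105 x 6.3 / 100 = 6.615 kg


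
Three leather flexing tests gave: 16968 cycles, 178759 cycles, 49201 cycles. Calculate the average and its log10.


Average = (16968 + 178759 + 49201) / 3 = 81643 cycles
log10(81643) = 4.91


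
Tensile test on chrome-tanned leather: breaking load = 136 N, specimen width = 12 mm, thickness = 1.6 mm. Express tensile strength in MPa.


Cross-section = 12 x 1.6 = 19.2 mm^2
TS = 136 / 19.2 = 7.08 MPa
(1 N/mm^2 = 1 MPa)


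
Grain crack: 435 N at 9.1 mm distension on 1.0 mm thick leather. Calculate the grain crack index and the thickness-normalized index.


Crack index = 435 / 9.1 = 47.8 N/mm
Normalized = 47.8 / 1.0 = 47.8 N/mm per mm


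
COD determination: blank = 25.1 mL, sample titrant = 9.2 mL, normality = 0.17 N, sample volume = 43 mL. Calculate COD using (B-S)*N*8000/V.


COD = (25.1 - 9.2) x 0.17 x 8000 / 43
COD = 15.9 x 0.17 x 8000 / 43
COD = 502.9 mg/L


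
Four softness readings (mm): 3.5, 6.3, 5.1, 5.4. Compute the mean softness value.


5.08 mm

Sum = 3.5 + 6.3 + 5.1 + 5.4
Mean = 20.3 / 4 = 5.08 mm


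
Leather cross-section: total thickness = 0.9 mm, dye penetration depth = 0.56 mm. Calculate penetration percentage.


62.2%


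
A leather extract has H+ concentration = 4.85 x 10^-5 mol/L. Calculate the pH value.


pH = -log10[H+]
pH = -log10(4.85 x 10^-5) = 4.31


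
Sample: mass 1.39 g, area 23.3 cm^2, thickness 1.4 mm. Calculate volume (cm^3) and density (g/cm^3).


Thickness in cm = 1.4 / 10 = 0.14 cm
Volume = 23.3 x 0.14 = 3.262 cm^3
Density = 1.39 / 3.262 = 0.426 g/cm^3


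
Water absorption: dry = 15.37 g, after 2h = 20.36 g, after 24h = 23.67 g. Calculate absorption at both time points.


2h absorption = 32.5%
24h absorption = 54.0%

WA (2h) = (20.36 - 15.37) / 15.37 x 100 = 32.5%
WA (24h) = (23.67 - 15.37) / 15.37 x 100 = 54.0%


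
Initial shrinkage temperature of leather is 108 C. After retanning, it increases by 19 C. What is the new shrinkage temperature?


New Ts = 108 + 19 = 127 C


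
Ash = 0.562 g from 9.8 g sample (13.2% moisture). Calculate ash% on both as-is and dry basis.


As-is ash = 5.73%
Dry-basis ash = 6.61%

As-is ash% = 0.562 / 9.8 x 100 = 5.73%
Dry mass = 9.8 x (100 - 13.2) / 100 = 8.5064 g
Dry-basis ash% = 0.562 / 8.5064 x 100 = 6.61%


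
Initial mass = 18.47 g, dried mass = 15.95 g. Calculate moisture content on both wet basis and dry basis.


Wet basis = 13.6%
Dry basis = 15.8%

Moisture lost = 18.47 - 15.95 = 2.52 g
Wet basis MC = 2.52 / 18.47 x 100 = 13.6%
Dry basis MC = 2.52 / 15.95 x 100 = 15.8%


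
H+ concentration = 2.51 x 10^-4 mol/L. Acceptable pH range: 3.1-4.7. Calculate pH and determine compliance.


pH = -log10(2.51 x 10^-4) = 3.60
Range: 3.1 to 4.7
Compliant: Yes


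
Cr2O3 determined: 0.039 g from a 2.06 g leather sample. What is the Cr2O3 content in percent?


1.89%

Cr2O3% = 0.039 / 2.06 x 100
Cr2O3% = 1.89%


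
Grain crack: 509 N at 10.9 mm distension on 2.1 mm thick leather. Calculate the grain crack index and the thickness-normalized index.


Crack index = 509 / 10.9 = 46.7 N/mm
Normalized = 46.7 / 2.1 = 22.2 N/mm per mm


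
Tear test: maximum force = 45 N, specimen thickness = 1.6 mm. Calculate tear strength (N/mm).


Tear strength = force / thickness
Tear = 45 / 1.6 = 28.1 N/mm
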